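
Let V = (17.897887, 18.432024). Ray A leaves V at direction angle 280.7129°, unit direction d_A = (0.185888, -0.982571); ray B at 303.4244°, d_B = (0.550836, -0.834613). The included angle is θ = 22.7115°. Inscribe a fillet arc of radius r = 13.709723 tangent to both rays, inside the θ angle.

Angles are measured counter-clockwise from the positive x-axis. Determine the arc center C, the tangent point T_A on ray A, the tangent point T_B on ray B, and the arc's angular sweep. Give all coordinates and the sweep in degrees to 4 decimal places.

center=(44.0582,-46.0944) T_A=(30.5875,-48.6429) T_B=(55.5006,-38.5426) sweep=157.2885

bisector direction at 292.0686° = (0.375717,-0.926734)
center distance |VC| = r/sin(θ/2) = 13.709723/sin(11.3558°) = 69.627772
C = V + |VC|·bis = (44.0582,-46.0944)
T_A = V + ((C−V)·d_A)·d_A = V + 68.2647·d_A = (30.5875,-48.6429)
T_B = V + ((C−V)·d_B)·d_B = V + 68.2647·d_B = (55.5006,-38.5426)
sweep = 180° − θ = 157.2885°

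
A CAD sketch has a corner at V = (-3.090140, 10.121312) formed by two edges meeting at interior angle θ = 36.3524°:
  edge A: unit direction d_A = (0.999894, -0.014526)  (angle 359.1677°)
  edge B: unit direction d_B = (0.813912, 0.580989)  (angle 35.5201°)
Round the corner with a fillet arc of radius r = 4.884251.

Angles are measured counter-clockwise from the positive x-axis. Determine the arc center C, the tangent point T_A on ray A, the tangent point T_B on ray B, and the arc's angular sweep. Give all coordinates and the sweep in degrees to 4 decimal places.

center=(11.8556,14.7890) T_A=(11.7846,9.9052) T_B=(9.0179,18.7643) sweep=143.6476

bisector direction at 17.3439° = (0.954533,0.298106)
center distance |VC| = r/sin(θ/2) = 4.884251/sin(18.1762°) = 15.657647
C = V + |VC|·bis = (11.8556,14.7890)
T_A = V + ((C−V)·d_A)·d_A = V + 14.8764·d_A = (11.7846,9.9052)
T_B = V + ((C−V)·d_B)·d_B = V + 14.8764·d_B = (9.0179,18.7643)
sweep = 180° − θ = 143.6476°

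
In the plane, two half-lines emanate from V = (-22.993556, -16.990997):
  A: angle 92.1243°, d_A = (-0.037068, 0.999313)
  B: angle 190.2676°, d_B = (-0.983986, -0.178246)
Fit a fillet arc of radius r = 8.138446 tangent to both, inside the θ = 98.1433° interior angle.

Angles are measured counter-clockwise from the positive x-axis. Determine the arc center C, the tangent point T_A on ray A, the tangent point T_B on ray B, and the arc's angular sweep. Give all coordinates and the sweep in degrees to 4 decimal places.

bisector direction at 141.1960° = (-0.779294,0.626659)
center distance |VC| = r/sin(θ/2) = 8.138446/sin(49.0716°) = 10.771845
C = V + |VC|·bis = (-31.3880,-10.2407)
T_A = V + ((C−V)·d_A)·d_A = V + 7.0568·d_A = (-23.2551,-9.9391)
T_B = V + ((C−V)·d_B)·d_B = V + 7.0568·d_B = (-29.9373,-18.2488)
sweep = 180° − θ = 81.8567°

center=(-31.3880,-10.2407) T_A=(-23.2551,-9.9391) T_B=(-29.9373,-18.2488) sweep=81.8567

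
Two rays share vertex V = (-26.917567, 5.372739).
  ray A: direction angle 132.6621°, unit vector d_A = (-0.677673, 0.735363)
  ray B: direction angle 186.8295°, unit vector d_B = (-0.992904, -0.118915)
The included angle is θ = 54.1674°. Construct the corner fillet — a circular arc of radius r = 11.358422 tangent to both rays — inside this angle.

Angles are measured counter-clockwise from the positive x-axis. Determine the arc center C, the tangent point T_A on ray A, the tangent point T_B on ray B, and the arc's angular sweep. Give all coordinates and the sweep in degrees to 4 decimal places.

center=(-50.3225,14.0092) T_A=(-41.9700,21.7065) T_B=(-48.9718,2.7314) sweep=125.8326

bisector direction at 159.7458° = (-0.938166,0.346186)
center distance |VC| = r/sin(θ/2) = 11.358422/sin(27.0837°) = 24.947575
C = V + |VC|·bis = (-50.3225,14.0092)
T_A = V + ((C−V)·d_A)·d_A = V + 22.2119·d_A = (-41.9700,21.7065)
T_B = V + ((C−V)·d_B)·d_B = V + 22.2119·d_B = (-48.9718,2.7314)
sweep = 180° − θ = 125.8326°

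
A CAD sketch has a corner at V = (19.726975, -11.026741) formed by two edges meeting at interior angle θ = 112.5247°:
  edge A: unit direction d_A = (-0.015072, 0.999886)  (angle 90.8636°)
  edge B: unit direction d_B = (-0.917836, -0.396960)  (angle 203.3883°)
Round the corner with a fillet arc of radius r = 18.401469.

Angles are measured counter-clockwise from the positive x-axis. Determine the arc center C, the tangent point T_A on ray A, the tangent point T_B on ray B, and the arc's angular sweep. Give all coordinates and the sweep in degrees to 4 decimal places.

center=(1.1424,0.9842) T_A=(19.5417,1.2616) T_B=(8.4470,-15.9053) sweep=67.4753

bisector direction at 147.1259° = (-0.839866,0.542794)
center distance |VC| = r/sin(θ/2) = 18.401469/sin(56.2623°) = 22.128072
C = V + |VC|·bis = (1.1424,0.9842)
T_A = V + ((C−V)·d_A)·d_A = V + 12.2897·d_A = (19.5417,1.2616)
T_B = V + ((C−V)·d_B)·d_B = V + 12.2897·d_B = (8.4470,-15.9053)
sweep = 180° − θ = 67.4753°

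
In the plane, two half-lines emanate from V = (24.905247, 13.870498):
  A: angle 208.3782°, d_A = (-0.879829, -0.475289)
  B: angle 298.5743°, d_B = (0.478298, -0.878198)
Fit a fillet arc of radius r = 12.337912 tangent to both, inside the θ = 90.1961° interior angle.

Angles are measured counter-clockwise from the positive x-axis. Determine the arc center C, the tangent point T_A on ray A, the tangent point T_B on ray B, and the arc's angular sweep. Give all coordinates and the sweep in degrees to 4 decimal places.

center=(19.9512,-2.8288) T_A=(14.0871,8.0265) T_B=(30.7863,3.0724) sweep=89.8039

bisector direction at 253.4762° = (-0.284413,-0.958702)
center distance |VC| = r/sin(θ/2) = 12.337912/sin(45.0981°) = 17.418660
C = V + |VC|·bis = (19.9512,-2.8288)
T_A = V + ((C−V)·d_A)·d_A = V + 12.2958·d_A = (14.0871,8.0265)
T_B = V + ((C−V)·d_B)·d_B = V + 12.2958·d_B = (30.7863,3.0724)
sweep = 180° − θ = 89.8039°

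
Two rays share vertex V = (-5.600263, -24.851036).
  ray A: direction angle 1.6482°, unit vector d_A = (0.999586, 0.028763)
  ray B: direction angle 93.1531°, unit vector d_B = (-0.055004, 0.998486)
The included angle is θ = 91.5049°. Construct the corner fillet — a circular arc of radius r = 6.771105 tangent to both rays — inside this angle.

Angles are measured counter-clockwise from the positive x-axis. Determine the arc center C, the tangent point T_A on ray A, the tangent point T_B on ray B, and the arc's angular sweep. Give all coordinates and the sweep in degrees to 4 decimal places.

bisector direction at 47.4007° = (0.676868,0.736105)
center distance |VC| = r/sin(θ/2) = 6.771105/sin(45.7525°) = 9.452470
C = V + |VC|·bis = (0.7978,-17.8930)
T_A = V + ((C−V)·d_A)·d_A = V + 6.5956·d_A = (0.9926,-24.6613)
T_B = V + ((C−V)·d_B)·d_B = V + 6.5956·d_B = (-5.9630,-18.2655)
sweep = 180° − θ = 88.4951°

center=(0.7978,-17.8930) T_A=(0.9926,-24.6613) T_B=(-5.9630,-18.2655) sweep=88.4951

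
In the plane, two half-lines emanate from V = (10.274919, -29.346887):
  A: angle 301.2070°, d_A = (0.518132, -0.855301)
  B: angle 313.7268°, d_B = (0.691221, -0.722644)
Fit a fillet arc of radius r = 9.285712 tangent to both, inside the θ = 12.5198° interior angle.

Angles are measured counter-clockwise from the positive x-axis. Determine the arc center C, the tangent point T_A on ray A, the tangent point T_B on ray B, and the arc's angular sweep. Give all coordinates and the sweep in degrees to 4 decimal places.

bisector direction at 307.4669° = (0.608303,-0.793705)
center distance |VC| = r/sin(θ/2) = 9.285712/sin(6.2599°) = 85.159834
C = V + |VC|·bis = (62.0779,-96.9387)
T_A = V + ((C−V)·d_A)·d_A = V + 84.6521·d_A = (54.1358,-101.7499)
T_B = V + ((C−V)·d_B)·d_B = V + 84.6521·d_B = (68.7882,-90.5202)
sweep = 180° − θ = 167.4802°

center=(62.0779,-96.9387) T_A=(54.1358,-101.7499) T_B=(68.7882,-90.5202) sweep=167.4802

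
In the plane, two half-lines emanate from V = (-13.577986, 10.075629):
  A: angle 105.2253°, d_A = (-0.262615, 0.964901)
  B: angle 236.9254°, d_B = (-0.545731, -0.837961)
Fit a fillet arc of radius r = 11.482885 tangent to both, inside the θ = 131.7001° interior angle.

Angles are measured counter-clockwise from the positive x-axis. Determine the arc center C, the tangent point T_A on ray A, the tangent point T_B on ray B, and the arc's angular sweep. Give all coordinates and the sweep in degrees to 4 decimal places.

center=(-26.0099,12.0279) T_A=(-14.9301,15.0435) T_B=(-16.3877,5.7613) sweep=48.2999

bisector direction at 171.0754° = (-0.987893,0.155135)
center distance |VC| = r/sin(θ/2) = 11.482885/sin(65.8500°) = 12.584289
C = V + |VC|·bis = (-26.0099,12.0279)
T_A = V + ((C−V)·d_A)·d_A = V + 5.1486·d_A = (-14.9301,15.0435)
T_B = V + ((C−V)·d_B)·d_B = V + 5.1486·d_B = (-16.3877,5.7613)
sweep = 180° − θ = 48.2999°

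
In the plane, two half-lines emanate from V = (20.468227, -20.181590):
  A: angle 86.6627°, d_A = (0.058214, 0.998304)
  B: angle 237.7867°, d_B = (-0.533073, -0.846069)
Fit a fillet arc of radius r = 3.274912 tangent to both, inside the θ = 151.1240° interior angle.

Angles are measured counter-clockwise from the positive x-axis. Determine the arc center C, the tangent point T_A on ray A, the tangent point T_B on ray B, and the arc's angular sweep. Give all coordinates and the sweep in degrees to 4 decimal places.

center=(17.2480,-19.1492) T_A=(20.5173,-19.3398) T_B=(20.0188,-20.8950) sweep=28.8760

bisector direction at 162.2247° = (-0.952261,0.305285)
center distance |VC| = r/sin(θ/2) = 3.274912/sin(75.5620°) = 3.381713
C = V + |VC|·bis = (17.2480,-19.1492)
T_A = V + ((C−V)·d_A)·d_A = V + 0.8432·d_A = (20.5173,-19.3398)
T_B = V + ((C−V)·d_B)·d_B = V + 0.8432·d_B = (20.0188,-20.8950)
sweep = 180° − θ = 28.8760°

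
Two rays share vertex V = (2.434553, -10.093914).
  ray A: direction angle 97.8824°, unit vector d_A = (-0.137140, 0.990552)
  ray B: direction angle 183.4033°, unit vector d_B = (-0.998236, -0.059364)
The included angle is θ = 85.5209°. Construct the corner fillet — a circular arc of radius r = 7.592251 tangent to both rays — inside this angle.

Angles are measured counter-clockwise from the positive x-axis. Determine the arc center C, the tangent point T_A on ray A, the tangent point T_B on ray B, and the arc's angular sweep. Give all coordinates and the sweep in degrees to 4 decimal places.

bisector direction at 140.6429° = (-0.773208,0.634152)
center distance |VC| = r/sin(θ/2) = 7.592251/sin(42.7604°) = 11.182594
C = V + |VC|·bis = (-6.2119,-3.0024)
T_A = V + ((C−V)·d_A)·d_A = V + 8.2102·d_A = (1.3086,-1.9612)
T_B = V + ((C−V)·d_B)·d_B = V + 8.2102·d_B = (-5.7612,-10.5813)
sweep = 180° − θ = 94.4791°

center=(-6.2119,-3.0024) T_A=(1.3086,-1.9612) T_B=(-5.7612,-10.5813) sweep=94.4791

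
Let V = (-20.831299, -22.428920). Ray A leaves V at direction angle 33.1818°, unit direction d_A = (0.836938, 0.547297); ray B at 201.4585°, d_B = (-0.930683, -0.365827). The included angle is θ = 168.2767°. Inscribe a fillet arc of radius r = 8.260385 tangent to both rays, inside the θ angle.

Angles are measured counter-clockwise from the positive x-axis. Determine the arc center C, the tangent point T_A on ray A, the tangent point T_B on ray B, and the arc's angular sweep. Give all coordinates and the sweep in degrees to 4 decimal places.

center=(-24.6424,-15.0514) T_A=(-20.1215,-21.9648) T_B=(-21.6206,-22.7392) sweep=11.7233

bisector direction at 117.3202° = (-0.458962,0.888456)
center distance |VC| = r/sin(θ/2) = 8.260385/sin(84.1384°) = 8.303802
C = V + |VC|·bis = (-24.6424,-15.0514)
T_A = V + ((C−V)·d_A)·d_A = V + 0.8480·d_A = (-20.1215,-21.9648)
T_B = V + ((C−V)·d_B)·d_B = V + 0.8480·d_B = (-21.6206,-22.7392)
sweep = 180° − θ = 11.7233°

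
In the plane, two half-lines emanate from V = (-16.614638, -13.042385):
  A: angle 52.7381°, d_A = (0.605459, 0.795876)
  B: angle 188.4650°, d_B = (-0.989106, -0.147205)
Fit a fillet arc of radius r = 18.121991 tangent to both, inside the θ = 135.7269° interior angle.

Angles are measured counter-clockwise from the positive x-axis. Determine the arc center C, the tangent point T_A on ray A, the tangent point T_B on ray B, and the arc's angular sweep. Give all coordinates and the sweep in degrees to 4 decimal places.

center=(-26.5740,3.7970) T_A=(-12.1512,-7.1751) T_B=(-23.9064,-14.1276) sweep=44.2731

bisector direction at 120.6016° = (-0.509065,0.860728)
center distance |VC| = r/sin(θ/2) = 18.121991/sin(67.8635°) = 19.564091
C = V + |VC|·bis = (-26.5740,3.7970)
T_A = V + ((C−V)·d_A)·d_A = V + 7.3720·d_A = (-12.1512,-7.1751)
T_B = V + ((C−V)·d_B)·d_B = V + 7.3720·d_B = (-23.9064,-14.1276)
sweep = 180° − θ = 44.2731°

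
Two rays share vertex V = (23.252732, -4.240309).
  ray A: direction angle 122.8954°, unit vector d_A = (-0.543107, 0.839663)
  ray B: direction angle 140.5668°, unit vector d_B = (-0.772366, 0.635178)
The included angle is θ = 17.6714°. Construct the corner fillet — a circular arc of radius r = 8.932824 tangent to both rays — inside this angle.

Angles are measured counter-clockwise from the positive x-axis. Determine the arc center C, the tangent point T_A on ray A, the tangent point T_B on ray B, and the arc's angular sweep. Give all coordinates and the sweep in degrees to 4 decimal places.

bisector direction at 131.7311° = (-0.665636,0.746277)
center distance |VC| = r/sin(θ/2) = 8.932824/sin(8.8357°) = 58.155818
C = V + |VC|·bis = (-15.4578,39.1600)
T_A = V + ((C−V)·d_A)·d_A = V + 57.4657·d_A = (-7.9573,44.0115)
T_B = V + ((C−V)·d_B)·d_B = V + 57.4657·d_B = (-21.1318,32.2606)
sweep = 180° − θ = 162.3286°

center=(-15.4578,39.1600) T_A=(-7.9573,44.0115) T_B=(-21.1318,32.2606) sweep=162.3286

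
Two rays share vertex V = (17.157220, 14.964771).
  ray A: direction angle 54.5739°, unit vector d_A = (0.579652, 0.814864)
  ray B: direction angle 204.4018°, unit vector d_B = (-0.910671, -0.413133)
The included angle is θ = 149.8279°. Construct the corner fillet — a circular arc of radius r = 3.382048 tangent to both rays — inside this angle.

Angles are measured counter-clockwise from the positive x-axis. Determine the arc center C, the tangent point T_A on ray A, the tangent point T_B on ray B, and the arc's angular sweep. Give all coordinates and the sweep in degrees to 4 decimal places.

center=(14.9298,17.6681) T_A=(17.6857,15.7077) T_B=(16.3270,14.5881) sweep=30.1721

bisector direction at 129.4879° = (-0.635915,0.771759)
center distance |VC| = r/sin(θ/2) = 3.382048/sin(74.9139°) = 3.502767
C = V + |VC|·bis = (14.9298,17.6681)
T_A = V + ((C−V)·d_A)·d_A = V + 0.9117·d_A = (17.6857,15.7077)
T_B = V + ((C−V)·d_B)·d_B = V + 0.9117·d_B = (16.3270,14.5881)
sweep = 180° − θ = 30.1721°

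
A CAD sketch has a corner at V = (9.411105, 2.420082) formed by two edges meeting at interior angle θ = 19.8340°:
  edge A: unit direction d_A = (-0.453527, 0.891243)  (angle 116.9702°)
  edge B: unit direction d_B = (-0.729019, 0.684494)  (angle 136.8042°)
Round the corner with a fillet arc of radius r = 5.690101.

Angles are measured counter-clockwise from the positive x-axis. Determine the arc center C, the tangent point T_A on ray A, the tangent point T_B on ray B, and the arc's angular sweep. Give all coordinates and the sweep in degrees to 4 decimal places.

bisector direction at 126.8872° = (-0.600242,0.799819)
center distance |VC| = r/sin(θ/2) = 5.690101/sin(9.9170°) = 33.039458
C = V + |VC|·bis = (-10.4206,28.8457)
T_A = V + ((C−V)·d_A)·d_A = V + 32.5458·d_A = (-5.3493,31.4263)
T_B = V + ((C−V)·d_B)·d_B = V + 32.5458·d_B = (-14.3154,24.6975)
sweep = 180° − θ = 160.1660°

center=(-10.4206,28.8457) T_A=(-5.3493,31.4263) T_B=(-14.3154,24.6975) sweep=160.1660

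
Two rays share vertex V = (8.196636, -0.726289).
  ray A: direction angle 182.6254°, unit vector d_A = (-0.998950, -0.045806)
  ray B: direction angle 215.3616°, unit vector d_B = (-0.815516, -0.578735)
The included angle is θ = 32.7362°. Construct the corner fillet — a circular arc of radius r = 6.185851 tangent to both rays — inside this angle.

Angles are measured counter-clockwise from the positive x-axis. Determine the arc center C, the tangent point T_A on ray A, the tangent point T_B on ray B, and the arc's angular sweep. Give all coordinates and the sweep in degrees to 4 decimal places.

center=(-12.5589,-7.8704) T_A=(-12.8423,-1.6910) T_B=(-8.9789,-12.9150) sweep=147.2638

bisector direction at 198.9935° = (-0.945556,-0.325461)
center distance |VC| = r/sin(θ/2) = 6.185851/sin(16.3681°) = 21.950641
C = V + |VC|·bis = (-12.5589,-7.8704)
T_A = V + ((C−V)·d_A)·d_A = V + 21.0610·d_A = (-12.8423,-1.6910)
T_B = V + ((C−V)·d_B)·d_B = V + 21.0610·d_B = (-8.9789,-12.9150)
sweep = 180° − θ = 147.2638°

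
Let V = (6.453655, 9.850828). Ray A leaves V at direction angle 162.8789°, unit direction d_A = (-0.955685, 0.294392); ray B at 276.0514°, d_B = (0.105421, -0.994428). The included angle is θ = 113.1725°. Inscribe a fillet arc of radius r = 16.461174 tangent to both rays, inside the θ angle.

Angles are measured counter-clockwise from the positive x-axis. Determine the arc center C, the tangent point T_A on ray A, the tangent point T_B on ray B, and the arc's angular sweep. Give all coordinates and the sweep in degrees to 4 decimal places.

center=(-8.7709,-2.6838) T_A=(-3.9249,13.0479) T_B=(7.5985,-0.9485) sweep=66.8275

bisector direction at 219.4651° = (-0.772011,-0.635609)
center distance |VC| = r/sin(θ/2) = 16.461174/sin(56.5862°) = 19.720695
C = V + |VC|·bis = (-8.7709,-2.6838)
T_A = V + ((C−V)·d_A)·d_A = V + 10.8598·d_A = (-3.9249,13.0479)
T_B = V + ((C−V)·d_B)·d_B = V + 10.8598·d_B = (7.5985,-0.9485)
sweep = 180° − θ = 66.8275°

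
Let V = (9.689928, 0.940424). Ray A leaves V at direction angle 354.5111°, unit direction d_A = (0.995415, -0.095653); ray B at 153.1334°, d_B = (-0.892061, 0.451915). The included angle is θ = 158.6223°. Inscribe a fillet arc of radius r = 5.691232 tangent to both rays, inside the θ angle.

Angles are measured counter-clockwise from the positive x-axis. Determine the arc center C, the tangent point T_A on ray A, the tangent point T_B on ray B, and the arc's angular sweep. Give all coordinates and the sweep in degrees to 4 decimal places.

bisector direction at 73.8222° = (0.278618,0.960402)
center distance |VC| = r/sin(θ/2) = 5.691232/sin(79.3111°) = 5.791725
C = V + |VC|·bis = (11.3036,6.5028)
T_A = V + ((C−V)·d_A)·d_A = V + 1.0742·d_A = (10.7592,0.8377)
T_B = V + ((C−V)·d_B)·d_B = V + 1.0742·d_B = (8.7317,1.4259)
sweep = 180° − θ = 21.3777°

center=(11.3036,6.5028) T_A=(10.7592,0.8377) T_B=(8.7317,1.4259) sweep=21.3777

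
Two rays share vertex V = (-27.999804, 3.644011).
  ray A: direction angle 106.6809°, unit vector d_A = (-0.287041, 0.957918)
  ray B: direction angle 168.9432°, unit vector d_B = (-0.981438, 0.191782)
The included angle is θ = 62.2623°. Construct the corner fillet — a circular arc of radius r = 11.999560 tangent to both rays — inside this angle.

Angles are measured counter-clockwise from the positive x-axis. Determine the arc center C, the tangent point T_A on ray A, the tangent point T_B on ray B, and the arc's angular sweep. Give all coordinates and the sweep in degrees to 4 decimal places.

center=(-45.1972,19.2311) T_A=(-33.7026,22.6754) T_B=(-47.4985,7.4542) sweep=117.7377

bisector direction at 137.8120° = (-0.740946,0.671565)
center distance |VC| = r/sin(θ/2) = 11.999560/sin(31.1312°) = 23.210035
C = V + |VC|·bis = (-45.1972,19.2311)
T_A = V + ((C−V)·d_A)·d_A = V + 19.8675·d_A = (-33.7026,22.6754)
T_B = V + ((C−V)·d_B)·d_B = V + 19.8675·d_B = (-47.4985,7.4542)
sweep = 180° − θ = 117.7377°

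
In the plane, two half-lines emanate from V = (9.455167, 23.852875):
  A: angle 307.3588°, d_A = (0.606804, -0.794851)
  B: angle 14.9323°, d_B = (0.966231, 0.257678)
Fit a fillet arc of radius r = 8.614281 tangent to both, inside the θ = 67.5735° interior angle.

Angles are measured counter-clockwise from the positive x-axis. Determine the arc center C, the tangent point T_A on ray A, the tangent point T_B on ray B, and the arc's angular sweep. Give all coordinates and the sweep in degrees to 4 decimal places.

center=(24.1144,18.8469) T_A=(17.2673,13.6197) T_B=(21.8947,27.1703) sweep=112.4265

bisector direction at 341.1456° = (0.946343,-0.323165)
center distance |VC| = r/sin(θ/2) = 8.614281/sin(33.7867°) = 15.490430
C = V + |VC|·bis = (24.1144,18.8469)
T_A = V + ((C−V)·d_A)·d_A = V + 12.8743·d_A = (17.2673,13.6197)
T_B = V + ((C−V)·d_B)·d_B = V + 12.8743·d_B = (21.8947,27.1703)
sweep = 180° − θ = 112.4265°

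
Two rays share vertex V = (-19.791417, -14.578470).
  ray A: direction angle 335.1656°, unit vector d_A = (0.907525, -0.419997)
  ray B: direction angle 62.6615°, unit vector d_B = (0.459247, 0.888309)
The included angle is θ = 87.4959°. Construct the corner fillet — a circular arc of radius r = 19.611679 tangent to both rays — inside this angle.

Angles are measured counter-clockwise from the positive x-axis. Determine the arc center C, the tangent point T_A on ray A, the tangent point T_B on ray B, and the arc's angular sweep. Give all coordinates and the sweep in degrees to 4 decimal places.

center=(7.0389,-5.3853) T_A=(-1.1979,-23.1834) T_B=(-10.3823,3.6213) sweep=92.5041

bisector direction at 18.9135° = (0.946009,0.324141)
center distance |VC| = r/sin(θ/2) = 19.611679/sin(43.7480°) = 28.361593
C = V + |VC|·bis = (7.0389,-5.3853)
T_A = V + ((C−V)·d_A)·d_A = V + 20.4881·d_A = (-1.1979,-23.1834)
T_B = V + ((C−V)·d_B)·d_B = V + 20.4881·d_B = (-10.3823,3.6213)
sweep = 180° − θ = 92.5041°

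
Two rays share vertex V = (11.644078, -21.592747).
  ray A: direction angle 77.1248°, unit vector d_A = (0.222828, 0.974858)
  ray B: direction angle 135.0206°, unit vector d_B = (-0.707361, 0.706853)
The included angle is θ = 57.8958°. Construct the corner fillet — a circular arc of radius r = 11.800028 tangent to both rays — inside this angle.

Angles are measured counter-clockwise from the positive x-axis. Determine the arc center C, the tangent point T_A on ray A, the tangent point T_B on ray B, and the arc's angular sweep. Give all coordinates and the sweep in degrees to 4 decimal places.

center=(4.8944,1.8338) T_A=(16.3978,-0.7956) T_B=(-3.4464,-6.5131) sweep=122.1042

bisector direction at 106.0727° = (-0.276857,0.960911)
center distance |VC| = r/sin(θ/2) = 11.800028/sin(28.9479°) = 24.379512
C = V + |VC|·bis = (4.8944,1.8338)
T_A = V + ((C−V)·d_A)·d_A = V + 21.3335·d_A = (16.3978,-0.7956)
T_B = V + ((C−V)·d_B)·d_B = V + 21.3335·d_B = (-3.4464,-6.5131)
sweep = 180° − θ = 122.1042°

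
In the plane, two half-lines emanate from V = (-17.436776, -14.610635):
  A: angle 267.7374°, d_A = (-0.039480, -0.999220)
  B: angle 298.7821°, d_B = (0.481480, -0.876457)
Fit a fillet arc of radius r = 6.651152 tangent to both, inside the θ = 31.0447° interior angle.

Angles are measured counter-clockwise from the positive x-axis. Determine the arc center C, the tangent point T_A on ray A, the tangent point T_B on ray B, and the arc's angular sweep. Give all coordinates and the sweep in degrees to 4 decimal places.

center=(-11.7362,-38.8016) T_A=(-18.3822,-38.5390) T_B=(-5.9068,-35.5992) sweep=148.9553

bisector direction at 283.2597° = (0.229366,-0.973340)
center distance |VC| = r/sin(θ/2) = 6.651152/sin(15.5223°) = 24.853505
C = V + |VC|·bis = (-11.7362,-38.8016)
T_A = V + ((C−V)·d_A)·d_A = V + 23.9470·d_A = (-18.3822,-38.5390)
T_B = V + ((C−V)·d_B)·d_B = V + 23.9470·d_B = (-5.9068,-35.5992)
sweep = 180° − θ = 148.9553°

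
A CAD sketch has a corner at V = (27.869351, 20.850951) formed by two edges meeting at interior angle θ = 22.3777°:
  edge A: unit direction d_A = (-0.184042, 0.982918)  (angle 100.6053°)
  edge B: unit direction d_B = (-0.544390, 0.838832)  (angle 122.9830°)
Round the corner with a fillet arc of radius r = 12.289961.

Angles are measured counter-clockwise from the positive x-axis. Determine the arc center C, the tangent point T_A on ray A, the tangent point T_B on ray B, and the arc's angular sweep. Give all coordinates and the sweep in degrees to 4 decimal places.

center=(4.3544,79.6601) T_A=(16.4344,81.9219) T_B=(-5.9549,72.9695) sweep=157.6223

bisector direction at 111.7942° = (-0.371273,0.928524)
center distance |VC| = r/sin(θ/2) = 12.289961/sin(11.1889°) = 63.336129
C = V + |VC|·bis = (4.3544,79.6601)
T_A = V + ((C−V)·d_A)·d_A = V + 62.1323·d_A = (16.4344,81.9219)
T_B = V + ((C−V)·d_B)·d_B = V + 62.1323·d_B = (-5.9549,72.9695)
sweep = 180° − θ = 157.6223°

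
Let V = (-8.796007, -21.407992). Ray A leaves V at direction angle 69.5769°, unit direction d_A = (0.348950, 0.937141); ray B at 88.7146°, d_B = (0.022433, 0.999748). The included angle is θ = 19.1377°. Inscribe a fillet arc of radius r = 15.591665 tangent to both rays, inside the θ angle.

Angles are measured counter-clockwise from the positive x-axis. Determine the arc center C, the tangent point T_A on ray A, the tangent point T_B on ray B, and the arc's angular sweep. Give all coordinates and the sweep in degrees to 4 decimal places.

center=(8.8665,70.7082) T_A=(23.4781,65.2675) T_B=(-6.7212,71.0580) sweep=160.8623

bisector direction at 79.1457° = (0.188311,0.982109)
center distance |VC| = r/sin(θ/2) = 15.591665/sin(9.5688°) = 93.794231
C = V + |VC|·bis = (8.8665,70.7082)
T_A = V + ((C−V)·d_A)·d_A = V + 92.4892·d_A = (23.4781,65.2675)
T_B = V + ((C−V)·d_B)·d_B = V + 92.4892·d_B = (-6.7212,71.0580)
sweep = 180° − θ = 160.8623°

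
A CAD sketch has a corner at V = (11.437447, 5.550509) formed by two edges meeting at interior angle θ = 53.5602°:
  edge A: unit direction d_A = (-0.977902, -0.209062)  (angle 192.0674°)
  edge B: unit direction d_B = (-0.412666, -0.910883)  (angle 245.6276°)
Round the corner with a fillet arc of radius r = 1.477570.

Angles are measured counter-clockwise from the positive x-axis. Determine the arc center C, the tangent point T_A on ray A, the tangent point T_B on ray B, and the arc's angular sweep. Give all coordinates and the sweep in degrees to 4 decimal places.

bisector direction at 218.8475° = (-0.778818,-0.627250)
center distance |VC| = r/sin(θ/2) = 1.477570/sin(26.7801°) = 3.279353
C = V + |VC|·bis = (8.8834,3.4935)
T_A = V + ((C−V)·d_A)·d_A = V + 2.9276·d_A = (8.5745,4.9385)
T_B = V + ((C−V)·d_B)·d_B = V + 2.9276·d_B = (10.2293,2.8838)
sweep = 180° − θ = 126.4398°

center=(8.8834,3.4935) T_A=(8.5745,4.9385) T_B=(10.2293,2.8838) sweep=126.4398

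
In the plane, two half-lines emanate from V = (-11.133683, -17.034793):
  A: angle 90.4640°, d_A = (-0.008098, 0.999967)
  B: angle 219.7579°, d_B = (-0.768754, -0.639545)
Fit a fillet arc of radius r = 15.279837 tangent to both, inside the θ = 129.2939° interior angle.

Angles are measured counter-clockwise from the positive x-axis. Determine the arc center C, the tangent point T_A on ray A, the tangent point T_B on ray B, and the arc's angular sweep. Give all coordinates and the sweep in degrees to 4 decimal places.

bisector direction at 155.1110° = (-0.907124,0.420862)
center distance |VC| = r/sin(θ/2) = 15.279837/sin(64.6470°) = 16.908339
C = V + |VC|·bis = (-26.4717,-9.9187)
T_A = V + ((C−V)·d_A)·d_A = V + 7.2401·d_A = (-11.1923,-9.7950)
T_B = V + ((C−V)·d_B)·d_B = V + 7.2401·d_B = (-16.6995,-21.6651)
sweep = 180° − θ = 50.7061°

center=(-26.4717,-9.9187) T_A=(-11.1923,-9.7950) T_B=(-16.6995,-21.6651) sweep=50.7061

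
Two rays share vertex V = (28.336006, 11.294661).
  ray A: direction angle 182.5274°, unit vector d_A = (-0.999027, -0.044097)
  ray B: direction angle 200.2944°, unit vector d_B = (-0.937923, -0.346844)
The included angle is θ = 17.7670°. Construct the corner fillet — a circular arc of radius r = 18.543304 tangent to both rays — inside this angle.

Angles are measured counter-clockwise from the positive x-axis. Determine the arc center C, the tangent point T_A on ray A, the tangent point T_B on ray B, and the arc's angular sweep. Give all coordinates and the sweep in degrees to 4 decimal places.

bisector direction at 191.4109° = (-0.980234,-0.197844)
center distance |VC| = r/sin(θ/2) = 18.543304/sin(8.8835°) = 120.079001
C = V + |VC|·bis = (-89.3695,-12.4622)
T_A = V + ((C−V)·d_A)·d_A = V + 118.6386·d_A = (-90.1872,6.0630)
T_B = V + ((C−V)·d_B)·d_B = V + 118.6386·d_B = (-82.9378,-29.8544)
sweep = 180° − θ = 162.2330°

center=(-89.3695,-12.4622) T_A=(-90.1872,6.0630) T_B=(-82.9378,-29.8544) sweep=162.2330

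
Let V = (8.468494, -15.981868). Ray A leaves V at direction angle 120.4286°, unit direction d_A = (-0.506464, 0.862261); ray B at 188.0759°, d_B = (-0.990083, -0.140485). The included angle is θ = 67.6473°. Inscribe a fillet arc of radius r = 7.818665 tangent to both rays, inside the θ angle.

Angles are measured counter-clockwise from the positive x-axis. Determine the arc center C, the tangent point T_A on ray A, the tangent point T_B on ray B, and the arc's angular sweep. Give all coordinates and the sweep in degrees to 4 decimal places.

center=(-4.1831,-9.8801) T_A=(2.5586,-5.9202) T_B=(-3.0847,-17.6212) sweep=112.3527

bisector direction at 154.2523° = (-0.900715,0.434410)
center distance |VC| = r/sin(θ/2) = 7.818665/sin(33.8237°) = 14.046215
C = V + |VC|·bis = (-4.1831,-9.8801)
T_A = V + ((C−V)·d_A)·d_A = V + 11.6690·d_A = (2.5586,-5.9202)
T_B = V + ((C−V)·d_B)·d_B = V + 11.6690·d_B = (-3.0847,-17.6212)
sweep = 180° − θ = 112.3527°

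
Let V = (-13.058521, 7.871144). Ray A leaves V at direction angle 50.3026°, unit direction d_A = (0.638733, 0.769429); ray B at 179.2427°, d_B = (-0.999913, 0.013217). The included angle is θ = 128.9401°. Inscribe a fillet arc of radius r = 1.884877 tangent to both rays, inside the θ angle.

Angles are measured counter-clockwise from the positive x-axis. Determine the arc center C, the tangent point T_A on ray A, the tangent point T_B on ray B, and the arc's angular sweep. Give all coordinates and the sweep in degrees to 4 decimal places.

center=(-13.9338,9.7678) T_A=(-12.4835,8.5638) T_B=(-13.9587,7.8830) sweep=51.0599

bisector direction at 114.7727° = (-0.419019,0.907978)
center distance |VC| = r/sin(θ/2) = 1.884877/sin(64.4701°) = 2.088830
C = V + |VC|·bis = (-13.9338,9.7678)
T_A = V + ((C−V)·d_A)·d_A = V + 0.9002·d_A = (-12.4835,8.5638)
T_B = V + ((C−V)·d_B)·d_B = V + 0.9002·d_B = (-13.9587,7.8830)
sweep = 180° − θ = 51.0599°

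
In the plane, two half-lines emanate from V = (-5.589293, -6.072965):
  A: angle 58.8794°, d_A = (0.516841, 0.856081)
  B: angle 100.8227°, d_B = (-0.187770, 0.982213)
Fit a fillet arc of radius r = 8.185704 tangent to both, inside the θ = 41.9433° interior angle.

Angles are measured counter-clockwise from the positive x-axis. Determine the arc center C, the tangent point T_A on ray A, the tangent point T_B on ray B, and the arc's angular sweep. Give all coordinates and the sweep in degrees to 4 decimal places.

bisector direction at 79.8511° = (0.176208,0.984353)
center distance |VC| = r/sin(θ/2) = 8.185704/sin(20.9717°) = 22.871102
C = V + |VC|·bis = (-1.5592,16.4403)
T_A = V + ((C−V)·d_A)·d_A = V + 21.3561·d_A = (5.4484,12.2096)
T_B = V + ((C−V)·d_B)·d_B = V + 21.3561·d_B = (-9.5993,14.9032)
sweep = 180° − θ = 138.0567°

center=(-1.5592,16.4403) T_A=(5.4484,12.2096) T_B=(-9.5993,14.9032) sweep=138.0567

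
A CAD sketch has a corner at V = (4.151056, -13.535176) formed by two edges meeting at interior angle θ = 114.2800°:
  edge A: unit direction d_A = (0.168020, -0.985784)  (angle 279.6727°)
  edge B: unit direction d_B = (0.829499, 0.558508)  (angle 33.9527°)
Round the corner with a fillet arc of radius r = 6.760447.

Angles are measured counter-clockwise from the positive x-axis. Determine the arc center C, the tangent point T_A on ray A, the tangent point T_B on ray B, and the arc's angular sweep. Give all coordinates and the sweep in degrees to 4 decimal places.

center=(11.5491,-16.7040) T_A=(4.8848,-17.8399) T_B=(7.7733,-11.0963) sweep=65.7200

bisector direction at 336.8127° = (0.919223,-0.393738)
center distance |VC| = r/sin(θ/2) = 6.760447/sin(57.1400°) = 8.048162
C = V + |VC|·bis = (11.5491,-16.7040)
T_A = V + ((C−V)·d_A)·d_A = V + 4.3668·d_A = (4.8848,-17.8399)
T_B = V + ((C−V)·d_B)·d_B = V + 4.3668·d_B = (7.7733,-11.0963)
sweep = 180° − θ = 65.7200°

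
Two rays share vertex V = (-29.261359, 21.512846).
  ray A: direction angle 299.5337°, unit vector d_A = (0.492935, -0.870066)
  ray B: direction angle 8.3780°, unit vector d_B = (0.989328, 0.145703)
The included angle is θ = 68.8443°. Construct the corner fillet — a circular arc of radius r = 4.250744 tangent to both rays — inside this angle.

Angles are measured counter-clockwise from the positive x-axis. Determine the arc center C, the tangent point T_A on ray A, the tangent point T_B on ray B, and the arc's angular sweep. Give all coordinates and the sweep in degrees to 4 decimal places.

center=(-22.5053,18.2112) T_A=(-26.2037,16.1159) T_B=(-23.1246,22.4166) sweep=111.1557

bisector direction at 333.9558° = (0.898456,-0.439064)
center distance |VC| = r/sin(θ/2) = 4.250744/sin(34.4222°) = 7.519635
C = V + |VC|·bis = (-22.5053,18.2112)
T_A = V + ((C−V)·d_A)·d_A = V + 6.2029·d_A = (-26.2037,16.1159)
T_B = V + ((C−V)·d_B)·d_B = V + 6.2029·d_B = (-23.1246,22.4166)
sweep = 180° − θ = 111.1557°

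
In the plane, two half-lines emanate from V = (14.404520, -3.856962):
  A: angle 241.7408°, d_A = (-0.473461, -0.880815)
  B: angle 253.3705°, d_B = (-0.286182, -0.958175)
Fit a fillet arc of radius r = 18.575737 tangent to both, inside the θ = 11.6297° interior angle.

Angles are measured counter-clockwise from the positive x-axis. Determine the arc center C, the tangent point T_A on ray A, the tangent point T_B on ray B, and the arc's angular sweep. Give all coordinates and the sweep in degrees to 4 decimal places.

bisector direction at 247.5557° = (-0.381786,-0.924251)
center distance |VC| = r/sin(θ/2) = 18.575737/sin(5.8148°) = 183.347907
C = V + |VC|·bis = (-55.5951,-173.3164)
T_A = V + ((C−V)·d_A)·d_A = V + 182.4045·d_A = (-71.9569,-164.5215)
T_B = V + ((C−V)·d_B)·d_B = V + 182.4045·d_B = (-37.7963,-178.6324)
sweep = 180° − θ = 168.3703°

center=(-55.5951,-173.3164) T_A=(-71.9569,-164.5215) T_B=(-37.7963,-178.6324) sweep=168.3703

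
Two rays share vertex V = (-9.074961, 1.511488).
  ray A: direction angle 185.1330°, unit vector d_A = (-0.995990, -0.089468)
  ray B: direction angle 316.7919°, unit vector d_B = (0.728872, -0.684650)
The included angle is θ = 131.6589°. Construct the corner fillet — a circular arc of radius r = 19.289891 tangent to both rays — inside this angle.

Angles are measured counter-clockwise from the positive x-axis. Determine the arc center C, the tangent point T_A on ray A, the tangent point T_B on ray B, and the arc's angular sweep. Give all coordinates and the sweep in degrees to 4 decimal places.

bisector direction at 250.9625° = (-0.326188,-0.945305)
center distance |VC| = r/sin(θ/2) = 19.289891/sin(65.8294°) = 21.143530
C = V + |VC|·bis = (-15.9717,-18.4756)
T_A = V + ((C−V)·d_A)·d_A = V + 8.6573·d_A = (-17.6975,0.7369)
T_B = V + ((C−V)·d_B)·d_B = V + 8.6573·d_B = (-2.7649,-4.4157)
sweep = 180° − θ = 48.3411°

center=(-15.9717,-18.4756) T_A=(-17.6975,0.7369) T_B=(-2.7649,-4.4157) sweep=48.3411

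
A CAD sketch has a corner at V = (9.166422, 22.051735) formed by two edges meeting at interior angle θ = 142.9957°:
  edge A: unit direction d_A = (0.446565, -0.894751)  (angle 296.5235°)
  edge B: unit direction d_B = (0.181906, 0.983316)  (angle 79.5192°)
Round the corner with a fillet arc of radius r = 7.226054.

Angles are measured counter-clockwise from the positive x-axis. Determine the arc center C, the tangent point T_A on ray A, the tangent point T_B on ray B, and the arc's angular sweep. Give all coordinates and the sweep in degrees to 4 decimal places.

bisector direction at 8.0213° = (0.990216,0.139542)
center distance |VC| = r/sin(θ/2) = 7.226054/sin(71.4978°) = 7.619914
C = V + |VC|·bis = (16.7118,23.1150)
T_A = V + ((C−V)·d_A)·d_A = V + 2.4181·d_A = (10.2463,19.8881)
T_B = V + ((C−V)·d_B)·d_B = V + 2.4181·d_B = (9.6063,24.4295)
sweep = 180° − θ = 37.0043°

center=(16.7118,23.1150) T_A=(10.2463,19.8881) T_B=(9.6063,24.4295) sweep=37.0043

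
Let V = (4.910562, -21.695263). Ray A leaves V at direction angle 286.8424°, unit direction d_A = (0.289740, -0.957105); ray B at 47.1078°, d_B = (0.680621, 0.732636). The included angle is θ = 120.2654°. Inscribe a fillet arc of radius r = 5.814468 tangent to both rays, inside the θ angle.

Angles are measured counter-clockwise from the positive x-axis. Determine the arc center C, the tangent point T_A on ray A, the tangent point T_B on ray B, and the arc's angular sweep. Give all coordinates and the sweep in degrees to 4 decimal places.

center=(11.4431,-23.2064) T_A=(5.8780,-24.8911) T_B=(7.1832,-19.2490) sweep=59.7346

bisector direction at 346.9751° = (0.974272,-0.225374)
center distance |VC| = r/sin(θ/2) = 5.814468/sin(60.1327°) = 6.705022
C = V + |VC|·bis = (11.4431,-23.2064)
T_A = V + ((C−V)·d_A)·d_A = V + 3.3391·d_A = (5.8780,-24.8911)
T_B = V + ((C−V)·d_B)·d_B = V + 3.3391·d_B = (7.1832,-19.2490)
sweep = 180° − θ = 59.7346°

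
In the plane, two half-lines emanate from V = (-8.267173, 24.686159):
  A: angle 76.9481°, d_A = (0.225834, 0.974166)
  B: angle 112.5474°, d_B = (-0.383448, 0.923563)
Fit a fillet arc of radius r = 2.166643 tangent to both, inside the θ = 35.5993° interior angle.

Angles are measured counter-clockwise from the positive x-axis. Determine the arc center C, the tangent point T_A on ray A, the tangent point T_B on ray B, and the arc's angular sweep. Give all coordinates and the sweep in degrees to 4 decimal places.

bisector direction at 94.7478° = (-0.082769,0.996569)
center distance |VC| = r/sin(θ/2) = 2.166643/sin(17.7996°) = 7.087725
C = V + |VC|·bis = (-8.8538,31.7496)
T_A = V + ((C−V)·d_A)·d_A = V + 6.7484·d_A = (-6.7431,31.2603)
T_B = V + ((C−V)·d_B)·d_B = V + 6.7484·d_B = (-10.8548,30.9188)
sweep = 180° − θ = 144.4007°

center=(-8.8538,31.7496) T_A=(-6.7431,31.2603) T_B=(-10.8548,30.9188) sweep=144.4007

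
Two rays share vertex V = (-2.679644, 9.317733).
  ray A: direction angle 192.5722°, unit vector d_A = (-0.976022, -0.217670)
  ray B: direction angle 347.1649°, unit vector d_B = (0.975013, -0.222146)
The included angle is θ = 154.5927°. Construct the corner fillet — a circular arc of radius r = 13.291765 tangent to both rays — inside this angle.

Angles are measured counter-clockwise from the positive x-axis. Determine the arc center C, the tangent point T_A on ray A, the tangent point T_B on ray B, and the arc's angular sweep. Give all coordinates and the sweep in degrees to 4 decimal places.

bisector direction at 269.8686° = (-0.002294,-0.999997)
center distance |VC| = r/sin(θ/2) = 13.291765/sin(77.2964°) = 13.625305
C = V + |VC|·bis = (-2.7109,-4.3075)
T_A = V + ((C−V)·d_A)·d_A = V + 2.9963·d_A = (-5.6041,8.6655)
T_B = V + ((C−V)·d_B)·d_B = V + 2.9963·d_B = (0.2418,8.6521)
sweep = 180° − θ = 25.4073°

center=(-2.7109,-4.3075) T_A=(-5.6041,8.6655) T_B=(0.2418,8.6521) sweep=25.4073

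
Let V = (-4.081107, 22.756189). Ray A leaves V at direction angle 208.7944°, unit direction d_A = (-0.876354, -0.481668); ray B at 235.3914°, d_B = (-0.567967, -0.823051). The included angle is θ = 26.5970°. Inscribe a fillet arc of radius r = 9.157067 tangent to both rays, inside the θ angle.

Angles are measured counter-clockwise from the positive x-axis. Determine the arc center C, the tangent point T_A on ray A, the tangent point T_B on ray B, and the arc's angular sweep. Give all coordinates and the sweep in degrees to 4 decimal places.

center=(-33.6218,-3.9293) T_A=(-38.0325,4.0956) T_B=(-26.0851,-9.1302) sweep=153.4030

bisector direction at 222.0929° = (-0.742059,-0.670335)
center distance |VC| = r/sin(θ/2) = 9.157067/sin(13.2985°) = 39.809136
C = V + |VC|·bis = (-33.6218,-3.9293)
T_A = V + ((C−V)·d_A)·d_A = V + 38.7416·d_A = (-38.0325,4.0956)
T_B = V + ((C−V)·d_B)·d_B = V + 38.7416·d_B = (-26.0851,-9.1302)
sweep = 180° − θ = 153.4030°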